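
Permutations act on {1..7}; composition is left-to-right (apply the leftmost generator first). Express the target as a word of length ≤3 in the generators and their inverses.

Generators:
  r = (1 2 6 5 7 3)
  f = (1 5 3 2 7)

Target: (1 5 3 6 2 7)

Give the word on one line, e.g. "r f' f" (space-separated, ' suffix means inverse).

f' r'

  after f': (1 7 2 3 5)
  after r': (1 5 3 6 2 7)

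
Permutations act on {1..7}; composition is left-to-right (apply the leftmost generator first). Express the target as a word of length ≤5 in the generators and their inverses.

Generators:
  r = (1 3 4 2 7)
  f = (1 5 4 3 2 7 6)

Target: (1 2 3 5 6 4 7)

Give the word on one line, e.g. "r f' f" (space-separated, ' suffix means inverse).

f' f' r'

  after f': (1 6 7 2 3 4 5)
  after f': (1 7 3 5 6 2 4)
  after r': (1 2 3 5 6 4 7)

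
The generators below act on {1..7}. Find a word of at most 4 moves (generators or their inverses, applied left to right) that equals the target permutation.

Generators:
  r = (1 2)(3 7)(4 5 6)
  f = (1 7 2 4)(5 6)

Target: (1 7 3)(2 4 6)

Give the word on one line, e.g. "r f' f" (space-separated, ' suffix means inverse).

r f f f

  after r: (1 2)(3 7)(4 5 6)
  after f: (1 4 6)(2 7 3)
  after f: (3 4 5 6 7)
  after f: (1 7 3)(2 4 6)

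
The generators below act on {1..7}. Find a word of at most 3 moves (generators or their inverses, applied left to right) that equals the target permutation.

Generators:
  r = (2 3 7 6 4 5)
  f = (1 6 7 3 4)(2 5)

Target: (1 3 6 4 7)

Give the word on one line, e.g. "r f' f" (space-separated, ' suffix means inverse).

  after f': (1 4 3 7 6)(2 5)
  after f': (1 3 6 4 7)

f' f'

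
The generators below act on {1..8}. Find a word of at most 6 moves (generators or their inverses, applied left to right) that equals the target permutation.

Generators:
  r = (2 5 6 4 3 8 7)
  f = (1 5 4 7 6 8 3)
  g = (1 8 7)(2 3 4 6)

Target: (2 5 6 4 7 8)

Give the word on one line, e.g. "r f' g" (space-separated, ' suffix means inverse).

r g' r r f'

  after r: (2 5 6 4 3 8 7)
  after g': (1 7 6 3)(2 5 4)
  after r: (1 2 6 8 7 4 5 3)
  after r: (1 5 8 2 4 6 7 3)
  after f': (2 5 6 4 7 8)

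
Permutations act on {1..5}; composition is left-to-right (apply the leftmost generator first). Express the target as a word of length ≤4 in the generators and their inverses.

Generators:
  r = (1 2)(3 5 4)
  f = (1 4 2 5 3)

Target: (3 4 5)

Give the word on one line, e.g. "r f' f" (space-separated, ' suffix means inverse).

r r

  after r: (1 2)(3 5 4)
  after r: (3 4 5)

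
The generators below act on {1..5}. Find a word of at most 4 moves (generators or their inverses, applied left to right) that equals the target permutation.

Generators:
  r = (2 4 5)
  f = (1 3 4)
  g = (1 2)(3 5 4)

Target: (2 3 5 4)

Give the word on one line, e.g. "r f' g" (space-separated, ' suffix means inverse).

f g' f

  after f: (1 3 4)
  after g': (1 4 2)(3 5)
  after f: (2 3 5 4)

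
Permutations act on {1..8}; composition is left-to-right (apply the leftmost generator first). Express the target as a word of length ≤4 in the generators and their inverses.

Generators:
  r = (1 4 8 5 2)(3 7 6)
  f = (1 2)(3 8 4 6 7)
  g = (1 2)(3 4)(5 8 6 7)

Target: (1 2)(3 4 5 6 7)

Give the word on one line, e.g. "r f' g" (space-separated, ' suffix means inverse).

f' g' f'

  after f': (1 2)(3 7 6 4 8)
  after g': (3 6)(4 5 7 8)
  after f': (1 2)(3 4 5 6 7)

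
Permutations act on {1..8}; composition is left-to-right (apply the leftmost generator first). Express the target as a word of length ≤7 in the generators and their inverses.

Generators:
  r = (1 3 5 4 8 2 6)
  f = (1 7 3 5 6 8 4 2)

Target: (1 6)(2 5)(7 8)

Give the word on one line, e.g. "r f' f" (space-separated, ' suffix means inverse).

r' f f r f'

  after r': (1 6 2 8 4 5 3)
  after f: (1 8 2 4 6)(3 7)
  after f: (1 4 8)(5 6 7)
  after r: (1 8 3 5)(2 6 7 4)
  after f': (1 6)(2 5)(7 8)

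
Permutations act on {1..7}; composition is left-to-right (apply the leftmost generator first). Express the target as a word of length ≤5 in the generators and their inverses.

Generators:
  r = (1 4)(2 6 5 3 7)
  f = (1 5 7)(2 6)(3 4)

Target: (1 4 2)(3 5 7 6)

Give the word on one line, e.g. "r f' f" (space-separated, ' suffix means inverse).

  after r': (1 4)(2 7 3 5 6)
  after f': (1 3)(2 5)(4 7)
  after f': (1 4 5 6 2)(3 7)
  after r': (2 4 6 7 5)
  after r': (1 4 2)(3 5 7 6)

r' f' f' r' r'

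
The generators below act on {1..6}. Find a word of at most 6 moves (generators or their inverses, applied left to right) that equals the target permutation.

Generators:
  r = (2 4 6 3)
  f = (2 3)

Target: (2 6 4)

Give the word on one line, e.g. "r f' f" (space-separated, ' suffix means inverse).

  after f': (2 3)
  after r: (3 4 6)
  after r: (2 4 3 6)
  after r: (2 6 4)

f' r r r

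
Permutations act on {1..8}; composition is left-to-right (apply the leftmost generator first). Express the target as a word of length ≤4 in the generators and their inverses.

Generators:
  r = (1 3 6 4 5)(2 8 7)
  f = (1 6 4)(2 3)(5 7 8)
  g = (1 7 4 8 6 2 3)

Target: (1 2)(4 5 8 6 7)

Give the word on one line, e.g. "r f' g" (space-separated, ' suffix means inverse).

  after g': (1 3 2 6 8 4 7)
  after f': (1 2)(4 5 8 6 7)

g' f'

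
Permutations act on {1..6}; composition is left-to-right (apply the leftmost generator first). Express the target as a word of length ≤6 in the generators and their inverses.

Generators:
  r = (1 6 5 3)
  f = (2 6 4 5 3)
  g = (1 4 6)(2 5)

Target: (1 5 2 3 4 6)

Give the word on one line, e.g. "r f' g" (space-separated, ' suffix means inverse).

r' g' f g'

  after r': (1 3 5 6)
  after g': (1 3 2 5 4)
  after f: (1 2 3 6 4)
  after g': (1 5 2 3 4 6)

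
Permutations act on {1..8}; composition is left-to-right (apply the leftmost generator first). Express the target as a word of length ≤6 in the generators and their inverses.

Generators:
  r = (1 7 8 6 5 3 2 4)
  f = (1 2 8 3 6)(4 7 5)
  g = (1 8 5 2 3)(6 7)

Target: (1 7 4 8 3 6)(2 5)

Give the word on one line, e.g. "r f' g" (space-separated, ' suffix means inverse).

  after r': (1 4 2 3 5 6 8 7)
  after g': (1 4 5 7 3 8 6)
  after f': (1 5 4 7 8 3 2)
  after g': (1 8 2 3 5 4 6 7)
  after r': (1 7 4 8 3 6)(2 5)

r' g' f' g' r'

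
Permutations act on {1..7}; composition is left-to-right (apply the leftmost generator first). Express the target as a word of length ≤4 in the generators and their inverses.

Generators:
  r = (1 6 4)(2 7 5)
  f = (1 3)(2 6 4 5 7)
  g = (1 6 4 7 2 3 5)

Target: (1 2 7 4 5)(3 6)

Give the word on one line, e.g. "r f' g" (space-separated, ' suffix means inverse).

f' r' g'

  after f': (1 3)(2 7 5 4 6)
  after r': (1 3 4)(5 6)
  after g': (1 2 7 4 5)(3 6)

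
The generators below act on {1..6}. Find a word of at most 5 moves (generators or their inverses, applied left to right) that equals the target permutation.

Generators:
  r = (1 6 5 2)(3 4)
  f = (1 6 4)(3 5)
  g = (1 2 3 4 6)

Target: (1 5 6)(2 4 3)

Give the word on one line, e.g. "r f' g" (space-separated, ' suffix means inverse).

f' r f'

  after f': (1 4 6)(3 5)
  after r: (1 3 2)(4 5)
  after f': (1 5 6)(2 4 3)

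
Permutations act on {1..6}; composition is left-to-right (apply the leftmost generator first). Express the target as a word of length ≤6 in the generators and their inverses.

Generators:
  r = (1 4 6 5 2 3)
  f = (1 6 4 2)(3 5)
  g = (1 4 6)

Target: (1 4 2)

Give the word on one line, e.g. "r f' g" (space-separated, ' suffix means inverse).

  after g': (1 6 4)
  after f: (1 4 6 2)(3 5)
  after g': (2 6)(3 5)
  after f: (1 6)(2 4)
  after g': (1 4 2)

g' f g' f g'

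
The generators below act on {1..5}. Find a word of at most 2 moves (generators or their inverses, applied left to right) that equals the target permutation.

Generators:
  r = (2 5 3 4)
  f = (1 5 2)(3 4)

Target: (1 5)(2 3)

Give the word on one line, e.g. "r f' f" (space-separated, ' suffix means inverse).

f' r

  after f': (1 2 5)(3 4)
  after r: (1 5)(2 3)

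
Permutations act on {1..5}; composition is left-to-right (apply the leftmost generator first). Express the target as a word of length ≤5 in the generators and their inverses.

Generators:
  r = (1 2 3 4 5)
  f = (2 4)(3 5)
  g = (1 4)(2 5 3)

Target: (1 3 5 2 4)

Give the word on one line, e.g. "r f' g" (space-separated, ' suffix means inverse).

  after g': (1 4)(2 3 5)
  after f: (1 2 5 4)
  after r: (1 3 4 2)
  after f: (1 5 3 2)
  after g: (1 3 5 2 4)

g' f r f g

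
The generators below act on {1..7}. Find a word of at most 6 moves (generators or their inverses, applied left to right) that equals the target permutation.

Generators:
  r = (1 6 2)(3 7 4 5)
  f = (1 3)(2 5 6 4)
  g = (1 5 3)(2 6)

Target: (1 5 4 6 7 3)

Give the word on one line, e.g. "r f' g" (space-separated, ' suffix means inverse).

  after g': (1 3 5)(2 6)
  after f': (2 5 3)(4 6)
  after g': (1 3 6 4 2)
  after r': (1 5 4 6 7 3)

g' f' g' r'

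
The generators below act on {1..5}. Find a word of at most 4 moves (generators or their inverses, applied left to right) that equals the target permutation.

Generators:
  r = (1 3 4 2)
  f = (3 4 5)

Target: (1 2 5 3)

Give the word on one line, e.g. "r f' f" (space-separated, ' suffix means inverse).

  after r': (1 2 4 3)
  after f: (1 2 5 3)

r' f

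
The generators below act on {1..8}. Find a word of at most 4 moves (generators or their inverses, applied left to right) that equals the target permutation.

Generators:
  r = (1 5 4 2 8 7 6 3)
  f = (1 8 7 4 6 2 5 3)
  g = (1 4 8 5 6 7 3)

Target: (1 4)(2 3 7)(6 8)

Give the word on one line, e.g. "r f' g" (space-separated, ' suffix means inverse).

g' f' r

  after g': (1 3 7 6 5 8 4)
  after f': (1 5)(2 6)(3 8 7 4)
  after r: (1 4)(2 3 7)(6 8)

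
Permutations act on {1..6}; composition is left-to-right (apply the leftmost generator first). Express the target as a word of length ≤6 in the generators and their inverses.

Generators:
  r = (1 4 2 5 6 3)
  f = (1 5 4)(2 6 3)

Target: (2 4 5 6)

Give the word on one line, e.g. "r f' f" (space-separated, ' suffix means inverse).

f' f' r' r' r'

  after f': (1 4 5)(2 3 6)
  after f': (1 5 4)(2 6 3)
  after r': (1 2 5)(3 4)
  after r': (1 4 6 5 3)
  after r': (2 4 5 6)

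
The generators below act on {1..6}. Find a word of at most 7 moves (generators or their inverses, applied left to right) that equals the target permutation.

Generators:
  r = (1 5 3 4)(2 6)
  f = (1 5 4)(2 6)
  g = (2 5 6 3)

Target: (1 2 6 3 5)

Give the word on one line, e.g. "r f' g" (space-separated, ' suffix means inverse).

  after g': (2 3 6 5)
  after f': (1 4 5 6)(2 3)
  after f': (1 5 2 3 6 4)
  after g: (1 6 4)
  after r': (1 2 6 3 5)

g' f' f' g r'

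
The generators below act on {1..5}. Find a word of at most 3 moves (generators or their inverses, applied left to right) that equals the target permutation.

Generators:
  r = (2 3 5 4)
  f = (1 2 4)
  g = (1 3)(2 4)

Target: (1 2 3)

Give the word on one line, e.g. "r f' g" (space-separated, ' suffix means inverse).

f' g

  after f': (1 4 2)
  after g: (1 2 3)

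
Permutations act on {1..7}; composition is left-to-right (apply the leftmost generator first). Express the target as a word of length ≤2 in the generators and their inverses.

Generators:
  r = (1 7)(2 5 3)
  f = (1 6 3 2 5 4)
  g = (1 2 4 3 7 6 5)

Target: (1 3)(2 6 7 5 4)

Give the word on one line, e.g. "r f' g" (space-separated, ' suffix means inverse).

  after r: (1 7)(2 5 3)
  after g': (1 3)(2 6 7 5 4)

r g'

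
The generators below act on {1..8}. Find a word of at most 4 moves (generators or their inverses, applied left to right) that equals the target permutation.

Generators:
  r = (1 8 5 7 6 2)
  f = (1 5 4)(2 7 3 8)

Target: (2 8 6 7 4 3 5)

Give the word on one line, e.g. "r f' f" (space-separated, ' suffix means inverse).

  after f: (1 5 4)(2 7 3 8)
  after f: (1 4 5)(2 3)(7 8)
  after r: (1 4 7 5 8 6 2 3)
  after f: (2 8 6 7 4 3 5)

f f r f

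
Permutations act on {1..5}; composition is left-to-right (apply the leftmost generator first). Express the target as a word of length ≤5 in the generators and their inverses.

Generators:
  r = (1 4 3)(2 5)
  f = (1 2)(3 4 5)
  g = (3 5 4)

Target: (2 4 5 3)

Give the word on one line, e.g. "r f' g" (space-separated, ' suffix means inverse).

  after r': (1 3 4)(2 5)
  after f: (1 4 2 3 5)
  after r': (2 4 5 3)

r' f r'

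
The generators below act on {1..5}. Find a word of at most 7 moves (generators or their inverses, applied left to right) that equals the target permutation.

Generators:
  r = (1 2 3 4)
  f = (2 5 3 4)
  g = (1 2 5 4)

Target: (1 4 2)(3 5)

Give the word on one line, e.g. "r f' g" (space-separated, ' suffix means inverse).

g g r f' f'

  after g: (1 2 5 4)
  after g: (1 5)(2 4)
  after r: (1 5 2)(3 4)
  after f': (1 2)(4 5)
  after f': (1 4 2)(3 5)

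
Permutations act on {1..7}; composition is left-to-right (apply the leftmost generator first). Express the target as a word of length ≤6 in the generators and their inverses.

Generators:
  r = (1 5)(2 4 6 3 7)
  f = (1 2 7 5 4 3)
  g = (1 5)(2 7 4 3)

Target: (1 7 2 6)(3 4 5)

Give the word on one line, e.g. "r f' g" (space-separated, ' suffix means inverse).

  after g: (1 5)(2 7 4 3)
  after r': (2 3 7)(4 6)
  after r': (1 5)(2 6)
  after f': (1 7 2 6)(3 4 5)

g r' r' f'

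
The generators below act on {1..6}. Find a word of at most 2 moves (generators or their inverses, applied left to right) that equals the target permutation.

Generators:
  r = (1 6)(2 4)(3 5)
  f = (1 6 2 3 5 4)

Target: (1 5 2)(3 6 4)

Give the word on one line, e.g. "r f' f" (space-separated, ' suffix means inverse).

f' f'

  after f': (1 4 5 3 2 6)
  after f': (1 5 2)(3 6 4)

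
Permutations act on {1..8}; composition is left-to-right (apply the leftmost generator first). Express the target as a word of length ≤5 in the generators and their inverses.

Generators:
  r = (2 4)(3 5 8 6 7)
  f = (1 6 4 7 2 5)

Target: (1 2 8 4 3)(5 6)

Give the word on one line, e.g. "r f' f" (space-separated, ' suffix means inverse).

  after f: (1 6 4 7 2 5)
  after r: (1 7 4 3 5)(2 8 6)
  after f: (1 2 8 4 3)(5 6)

f r f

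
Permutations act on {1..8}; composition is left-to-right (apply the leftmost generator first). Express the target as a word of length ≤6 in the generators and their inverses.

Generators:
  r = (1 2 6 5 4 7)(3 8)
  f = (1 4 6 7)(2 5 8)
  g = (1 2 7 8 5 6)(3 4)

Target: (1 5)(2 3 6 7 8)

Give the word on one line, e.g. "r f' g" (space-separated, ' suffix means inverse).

f' f' r g' f'

  after f': (1 7 6 4)(2 8 5)
  after f': (1 6)(2 5 8)(4 7)
  after r: (1 5 3 8 6 2 4)
  after g': (1 8 5 4 6)(2 3 7)
  after f': (1 5)(2 3 6 7 8)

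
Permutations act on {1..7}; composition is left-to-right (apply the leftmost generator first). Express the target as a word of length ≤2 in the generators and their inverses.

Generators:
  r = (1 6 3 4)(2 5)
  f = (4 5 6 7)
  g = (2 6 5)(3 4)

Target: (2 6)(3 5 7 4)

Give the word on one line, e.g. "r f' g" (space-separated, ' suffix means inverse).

  after g': (2 5 6)(3 4)
  after f: (2 6)(3 5 7 4)

g' f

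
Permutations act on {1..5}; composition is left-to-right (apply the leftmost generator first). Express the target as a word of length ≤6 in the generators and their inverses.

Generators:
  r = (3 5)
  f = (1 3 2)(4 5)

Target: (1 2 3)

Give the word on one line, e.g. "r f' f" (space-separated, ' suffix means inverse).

  after f: (1 3 2)(4 5)
  after f: (1 2 3)
  after r': (1 2 5 3)
  after r': (1 2 3)

f f r' r'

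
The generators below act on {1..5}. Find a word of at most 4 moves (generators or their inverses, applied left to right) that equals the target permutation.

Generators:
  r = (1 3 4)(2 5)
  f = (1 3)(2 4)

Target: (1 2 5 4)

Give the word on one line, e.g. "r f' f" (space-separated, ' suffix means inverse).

r' f f f

  after r': (1 4 3)(2 5)
  after f: (1 2 5 4)
  after f: (1 4 3)(2 5)
  after f: (1 2 5 4)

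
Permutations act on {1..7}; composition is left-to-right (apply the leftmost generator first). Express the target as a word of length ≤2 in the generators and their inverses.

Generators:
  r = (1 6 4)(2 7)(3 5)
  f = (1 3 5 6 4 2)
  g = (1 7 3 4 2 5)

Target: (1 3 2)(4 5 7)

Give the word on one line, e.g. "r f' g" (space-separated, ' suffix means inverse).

  after g: (1 7 3 4 2 5)
  after g: (1 3 2)(4 5 7)

g g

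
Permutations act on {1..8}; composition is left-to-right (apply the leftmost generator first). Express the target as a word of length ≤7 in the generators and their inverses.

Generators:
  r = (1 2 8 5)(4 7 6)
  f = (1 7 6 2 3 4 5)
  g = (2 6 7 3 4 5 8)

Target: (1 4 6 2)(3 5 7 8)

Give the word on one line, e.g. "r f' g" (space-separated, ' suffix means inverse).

  after f: (1 7 6 2 3 4 5)
  after r': (1 4 8 2 3 6)
  after f': (1 3 7)(4 8 6 5)
  after r': (1 3 4 2)(5 6 8 7)
  after g: (1 4 6 2)(3 5 7 8)

f r' f' r' g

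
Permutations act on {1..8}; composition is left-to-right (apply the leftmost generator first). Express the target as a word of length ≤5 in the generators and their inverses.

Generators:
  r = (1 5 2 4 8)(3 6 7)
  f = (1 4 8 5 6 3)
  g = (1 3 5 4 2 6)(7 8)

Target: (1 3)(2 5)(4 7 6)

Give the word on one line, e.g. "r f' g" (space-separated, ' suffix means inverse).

f' f' r'

  after f': (1 3 6 5 8 4)
  after f': (1 6 8)(3 5 4)
  after r': (1 3)(2 5)(4 7 6)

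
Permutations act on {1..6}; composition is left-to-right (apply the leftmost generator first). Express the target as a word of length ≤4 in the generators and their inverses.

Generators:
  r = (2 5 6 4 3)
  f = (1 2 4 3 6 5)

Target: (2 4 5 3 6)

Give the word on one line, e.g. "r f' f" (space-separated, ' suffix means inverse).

r' r'

  after r': (2 3 4 6 5)
  after r': (2 4 5 3 6)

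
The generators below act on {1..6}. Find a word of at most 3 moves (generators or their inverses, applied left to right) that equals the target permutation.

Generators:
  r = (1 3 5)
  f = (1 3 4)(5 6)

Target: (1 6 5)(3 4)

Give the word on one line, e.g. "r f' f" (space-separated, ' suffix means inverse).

  after r': (1 5 3)
  after f': (1 6 5)(3 4)

r' f'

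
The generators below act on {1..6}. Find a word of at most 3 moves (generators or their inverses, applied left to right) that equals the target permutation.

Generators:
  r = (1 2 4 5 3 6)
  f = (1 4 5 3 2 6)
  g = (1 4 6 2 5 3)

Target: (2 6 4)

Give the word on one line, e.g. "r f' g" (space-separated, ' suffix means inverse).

  after f': (1 6 2 3 5 4)
  after r: (2 6 4)

f' r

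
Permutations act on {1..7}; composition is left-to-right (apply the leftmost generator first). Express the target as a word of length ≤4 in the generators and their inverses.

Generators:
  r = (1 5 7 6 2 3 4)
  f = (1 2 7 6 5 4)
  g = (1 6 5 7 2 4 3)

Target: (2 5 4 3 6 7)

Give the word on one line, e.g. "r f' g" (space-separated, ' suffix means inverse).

g r g f

  after g: (1 6 5 7 2 4 3)
  after r: (1 2)(3 5 6 7)
  after g: (1 4 3 7)(2 6)
  after f: (2 5 4 3 6 7)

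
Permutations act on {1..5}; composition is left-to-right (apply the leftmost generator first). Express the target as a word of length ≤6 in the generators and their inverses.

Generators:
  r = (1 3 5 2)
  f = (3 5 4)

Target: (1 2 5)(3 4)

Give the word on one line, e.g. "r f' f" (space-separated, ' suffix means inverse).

f f r r r

  after f: (3 5 4)
  after f: (3 4 5)
  after r: (1 3 4 2)
  after r: (1 5 2 3 4)
  after r: (1 2 5)(3 4)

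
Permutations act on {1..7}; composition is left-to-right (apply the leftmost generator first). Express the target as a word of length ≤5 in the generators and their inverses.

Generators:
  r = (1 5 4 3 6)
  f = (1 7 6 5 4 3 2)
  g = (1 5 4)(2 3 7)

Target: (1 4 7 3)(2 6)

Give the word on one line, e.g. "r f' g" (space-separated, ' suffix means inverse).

  after g': (1 4 5)(2 7 3)
  after r': (1 5 6 3 2 7 4)
  after f: (1 4 7 3)(2 6)

g' r' f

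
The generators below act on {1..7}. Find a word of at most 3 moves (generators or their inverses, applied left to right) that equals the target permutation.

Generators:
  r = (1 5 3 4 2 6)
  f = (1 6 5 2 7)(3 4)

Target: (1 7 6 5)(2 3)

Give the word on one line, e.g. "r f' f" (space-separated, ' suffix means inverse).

f' r

  after f': (1 7 2 5 6)(3 4)
  after r: (1 7 6 5)(2 3)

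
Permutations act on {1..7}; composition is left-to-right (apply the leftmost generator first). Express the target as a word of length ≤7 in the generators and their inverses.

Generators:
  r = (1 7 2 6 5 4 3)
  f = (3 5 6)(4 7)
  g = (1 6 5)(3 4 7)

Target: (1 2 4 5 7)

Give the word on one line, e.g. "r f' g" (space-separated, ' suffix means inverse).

g g f r' f'

  after g: (1 6 5)(3 4 7)
  after g: (1 5 6)(3 7 4)
  after f: (1 6)(3 4 5)
  after r': (1 2 7)(3 5 4 6)
  after f': (1 2 4 5 7)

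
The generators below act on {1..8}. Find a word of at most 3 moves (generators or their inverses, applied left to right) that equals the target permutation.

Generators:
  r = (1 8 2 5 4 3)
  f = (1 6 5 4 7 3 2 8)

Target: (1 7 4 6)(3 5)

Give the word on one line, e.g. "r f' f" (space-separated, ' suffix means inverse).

r' f'

  after r': (1 3 4 5 2 8)
  after f': (1 7 4 6)(3 5)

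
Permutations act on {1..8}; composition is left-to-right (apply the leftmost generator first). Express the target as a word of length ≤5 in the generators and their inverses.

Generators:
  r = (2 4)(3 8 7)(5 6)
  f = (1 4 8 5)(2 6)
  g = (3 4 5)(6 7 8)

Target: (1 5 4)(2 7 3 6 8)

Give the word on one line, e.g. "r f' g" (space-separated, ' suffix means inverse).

  after g: (3 4 5)(6 7 8)
  after f: (1 4)(2 6 7 5 3 8)
  after g: (1 5 4)(2 7 3 6 8)

g f g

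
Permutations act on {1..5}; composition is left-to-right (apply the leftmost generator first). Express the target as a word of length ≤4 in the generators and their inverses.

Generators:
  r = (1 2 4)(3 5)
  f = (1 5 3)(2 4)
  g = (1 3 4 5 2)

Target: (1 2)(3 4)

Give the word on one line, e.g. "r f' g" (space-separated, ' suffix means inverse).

f' r' g

  after f': (1 3 5)(2 4)
  after r': (1 5 4)
  after g: (1 2)(3 4)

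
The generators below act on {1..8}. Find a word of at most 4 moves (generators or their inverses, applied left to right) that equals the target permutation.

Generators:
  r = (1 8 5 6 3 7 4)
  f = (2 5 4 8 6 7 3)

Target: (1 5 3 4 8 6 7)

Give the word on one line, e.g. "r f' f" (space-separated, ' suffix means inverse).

  after r: (1 8 5 6 3 7 4)
  after r: (1 5 3 4 8 6 7)

r r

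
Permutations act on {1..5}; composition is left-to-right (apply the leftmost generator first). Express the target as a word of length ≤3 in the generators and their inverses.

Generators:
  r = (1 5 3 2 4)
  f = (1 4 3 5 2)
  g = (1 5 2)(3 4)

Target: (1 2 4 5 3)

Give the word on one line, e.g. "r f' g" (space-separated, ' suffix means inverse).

f r'

  after f: (1 4 3 5 2)
  after r': (1 2 4 5 3)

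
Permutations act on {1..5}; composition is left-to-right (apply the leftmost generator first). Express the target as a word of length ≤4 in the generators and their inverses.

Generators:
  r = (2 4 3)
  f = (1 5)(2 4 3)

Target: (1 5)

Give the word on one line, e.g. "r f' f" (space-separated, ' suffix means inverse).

  after f': (1 5)(2 3 4)
  after r': (1 5)(2 4 3)
  after r': (1 5)

f' r' r'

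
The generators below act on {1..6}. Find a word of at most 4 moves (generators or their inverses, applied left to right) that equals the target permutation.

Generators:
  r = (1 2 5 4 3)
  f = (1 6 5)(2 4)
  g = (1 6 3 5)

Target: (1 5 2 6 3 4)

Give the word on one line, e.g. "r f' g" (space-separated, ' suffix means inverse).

  after r': (1 3 4 5 2)
  after g: (1 5 2 6 3 4)

r' g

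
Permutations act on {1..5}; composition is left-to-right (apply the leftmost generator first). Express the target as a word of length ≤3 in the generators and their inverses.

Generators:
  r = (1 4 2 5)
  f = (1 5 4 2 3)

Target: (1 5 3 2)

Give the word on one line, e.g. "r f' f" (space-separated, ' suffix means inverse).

  after r: (1 4 2 5)
  after f': (1 5 3 2)

r f'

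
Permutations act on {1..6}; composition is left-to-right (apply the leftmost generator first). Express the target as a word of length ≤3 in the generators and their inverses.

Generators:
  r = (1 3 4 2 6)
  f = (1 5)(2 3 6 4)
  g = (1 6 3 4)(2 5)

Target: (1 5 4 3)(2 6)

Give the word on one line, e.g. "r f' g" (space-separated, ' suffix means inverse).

f' r r

  after f': (1 5)(2 4 6 3)
  after r: (1 5 3 6 4)
  after r: (1 5 4 3)(2 6)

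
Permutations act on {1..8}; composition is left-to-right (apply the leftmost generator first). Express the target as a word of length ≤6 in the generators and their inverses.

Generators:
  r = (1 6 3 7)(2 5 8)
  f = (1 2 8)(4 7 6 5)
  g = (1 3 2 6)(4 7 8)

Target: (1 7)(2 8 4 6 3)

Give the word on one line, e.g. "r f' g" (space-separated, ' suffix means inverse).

  after g: (1 3 2 6)(4 7 8)
  after r: (1 7 2 3 5 8 4)
  after f': (1 4 8 5 2 3 6 7)
  after r: (1 4 2 7 6)
  after g: (1 7)(2 8 4 6 3)

g r f' r g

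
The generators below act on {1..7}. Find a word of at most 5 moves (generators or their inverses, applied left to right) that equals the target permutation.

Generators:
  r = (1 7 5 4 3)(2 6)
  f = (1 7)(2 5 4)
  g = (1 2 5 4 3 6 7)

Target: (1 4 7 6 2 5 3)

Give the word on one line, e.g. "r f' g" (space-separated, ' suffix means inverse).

  after f: (1 7)(2 5 4)
  after f: (2 4 5)
  after r': (1 3 4 7)(2 5 6)
  after f: (1 3 2 4)(5 6)
  after g': (1 4 7 6 2 5 3)

f f r' f g'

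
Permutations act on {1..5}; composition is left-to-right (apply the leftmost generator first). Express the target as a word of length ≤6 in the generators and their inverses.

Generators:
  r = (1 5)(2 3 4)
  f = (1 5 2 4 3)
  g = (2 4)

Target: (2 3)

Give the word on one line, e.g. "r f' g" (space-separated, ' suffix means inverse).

  after f: (1 5 2 4 3)
  after r: (3 5)
  after f: (1 5)(2 4 3)
  after r': (2 3 4)
  after g: (2 3)

f r f r' g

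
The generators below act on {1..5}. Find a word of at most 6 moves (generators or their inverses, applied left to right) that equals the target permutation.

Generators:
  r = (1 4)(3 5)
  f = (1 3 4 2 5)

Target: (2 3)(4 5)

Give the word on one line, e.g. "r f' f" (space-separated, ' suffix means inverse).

  after f: (1 3 4 2 5)
  after r': (1 5 4 2 3)
  after f': (1 2)(3 5)
  after f': (1 4 3 2 5)
  after r: (2 3)(4 5)

f r' f' f' r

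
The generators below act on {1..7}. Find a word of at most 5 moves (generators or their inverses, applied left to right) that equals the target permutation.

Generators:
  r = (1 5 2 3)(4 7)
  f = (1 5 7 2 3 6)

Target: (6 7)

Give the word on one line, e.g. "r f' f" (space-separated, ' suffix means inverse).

r' r' f' f' f'

  after r': (1 3 2 5)(4 7)
  after r': (1 2)(3 5)
  after f': (1 7 5 2 6 3)
  after f': (1 5 7)(2 3 6)
  after f': (6 7)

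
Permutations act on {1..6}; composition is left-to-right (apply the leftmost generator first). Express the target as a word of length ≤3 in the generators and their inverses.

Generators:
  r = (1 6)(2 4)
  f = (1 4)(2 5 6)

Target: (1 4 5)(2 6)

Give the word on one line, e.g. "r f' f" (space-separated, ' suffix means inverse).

  after r: (1 6)(2 4)
  after f: (1 2)(4 5 6)
  after r: (1 4 5)(2 6)

r f r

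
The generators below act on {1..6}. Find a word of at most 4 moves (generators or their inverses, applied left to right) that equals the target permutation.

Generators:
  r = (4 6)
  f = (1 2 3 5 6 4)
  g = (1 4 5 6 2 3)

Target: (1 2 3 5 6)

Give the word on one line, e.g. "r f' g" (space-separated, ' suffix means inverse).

r f

  after r: (4 6)
  after f: (1 2 3 5 6)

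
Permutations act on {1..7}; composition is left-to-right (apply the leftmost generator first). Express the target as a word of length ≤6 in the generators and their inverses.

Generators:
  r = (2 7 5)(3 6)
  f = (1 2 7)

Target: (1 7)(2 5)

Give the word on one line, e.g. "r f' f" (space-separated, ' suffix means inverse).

f f r f r'

  after f: (1 2 7)
  after f: (1 7 2)
  after r: (1 5 2)(3 6)
  after f: (1 5 7)(3 6)
  after r': (1 7)(2 5)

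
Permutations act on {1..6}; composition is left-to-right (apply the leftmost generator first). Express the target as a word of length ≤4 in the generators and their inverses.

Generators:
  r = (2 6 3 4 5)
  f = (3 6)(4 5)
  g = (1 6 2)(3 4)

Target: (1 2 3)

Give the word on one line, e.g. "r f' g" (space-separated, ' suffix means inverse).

f g g f

  after f: (3 6)(4 5)
  after g: (1 6 4 5 3 2)
  after g: (1 2 6 3)(4 5)
  after f: (1 2 3)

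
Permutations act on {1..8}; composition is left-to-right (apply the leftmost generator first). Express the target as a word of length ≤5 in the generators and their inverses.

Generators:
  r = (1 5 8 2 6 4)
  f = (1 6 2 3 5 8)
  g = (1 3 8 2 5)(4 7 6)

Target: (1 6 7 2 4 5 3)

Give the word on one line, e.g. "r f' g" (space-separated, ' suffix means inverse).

r g f

  after r: (1 5 8 2 6 4)
  after g: (2 4 3 8 5)(6 7)
  after f: (1 6 7 2 4 5 3)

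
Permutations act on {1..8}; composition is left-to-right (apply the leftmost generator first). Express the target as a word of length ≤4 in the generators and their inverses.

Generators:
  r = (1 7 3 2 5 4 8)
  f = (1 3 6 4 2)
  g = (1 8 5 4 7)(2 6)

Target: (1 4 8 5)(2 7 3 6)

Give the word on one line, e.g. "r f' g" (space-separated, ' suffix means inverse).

  after g': (1 7 4 5 8)(2 6)
  after f': (1 7 6 4 5 8 2 3)
  after f': (1 7 3 2)(4 5 8)
  after g': (1 4 8 5)(2 7 3 6)

g' f' f' g'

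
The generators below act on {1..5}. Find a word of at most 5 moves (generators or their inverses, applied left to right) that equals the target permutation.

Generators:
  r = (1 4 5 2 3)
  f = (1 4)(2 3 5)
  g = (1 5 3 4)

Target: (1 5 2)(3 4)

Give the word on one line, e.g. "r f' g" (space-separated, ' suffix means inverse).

f g g

  after f: (1 4)(2 3 5)
  after g: (2 4 5)
  after g: (1 5 2)(3 4)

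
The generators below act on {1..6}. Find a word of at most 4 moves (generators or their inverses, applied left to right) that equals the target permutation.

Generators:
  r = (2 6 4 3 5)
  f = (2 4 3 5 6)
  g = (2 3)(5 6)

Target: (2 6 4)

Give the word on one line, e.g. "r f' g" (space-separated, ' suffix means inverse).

f' r f' r

  after f': (2 6 5 3 4)
  after r: (2 4 6)
  after f': (3 4 5)
  after r: (2 6 4)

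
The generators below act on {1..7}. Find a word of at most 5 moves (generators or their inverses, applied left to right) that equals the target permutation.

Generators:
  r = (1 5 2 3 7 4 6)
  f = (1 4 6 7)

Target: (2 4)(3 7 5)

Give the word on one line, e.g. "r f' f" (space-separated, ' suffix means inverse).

  after f': (1 7 6 4)
  after r: (1 4 5 2 3 7)
  after r: (1 6)(2 7 5 3 4)
  after f': (1 4 2 6 7 5 3)
  after f': (2 4)(3 7 5)

f' r r f' f'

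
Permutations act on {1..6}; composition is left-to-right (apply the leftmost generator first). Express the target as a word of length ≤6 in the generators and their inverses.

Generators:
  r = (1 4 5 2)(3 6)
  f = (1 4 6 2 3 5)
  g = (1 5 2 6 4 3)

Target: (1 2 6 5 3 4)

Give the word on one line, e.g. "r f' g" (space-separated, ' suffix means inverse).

  after g: (1 5 2 6 4 3)
  after r: (1 2 3 4 6 5)
  after f: (1 3 6)(2 5 4)
  after r': (1 6 2 4 5)
  after g': (1 2 6 5 3 4)

g r f r' g'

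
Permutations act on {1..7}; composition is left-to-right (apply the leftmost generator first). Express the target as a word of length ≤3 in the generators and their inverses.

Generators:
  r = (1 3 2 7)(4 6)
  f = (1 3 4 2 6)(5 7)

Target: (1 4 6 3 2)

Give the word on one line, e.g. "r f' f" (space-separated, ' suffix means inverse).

f f

  after f: (1 3 4 2 6)(5 7)
  after f: (1 4 6 3 2)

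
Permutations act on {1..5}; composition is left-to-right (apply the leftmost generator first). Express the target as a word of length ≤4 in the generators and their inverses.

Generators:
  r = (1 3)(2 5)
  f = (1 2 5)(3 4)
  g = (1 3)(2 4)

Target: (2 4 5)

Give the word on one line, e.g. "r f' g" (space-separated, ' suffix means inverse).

  after g': (1 3)(2 4)
  after r': (2 4 5)

g' r'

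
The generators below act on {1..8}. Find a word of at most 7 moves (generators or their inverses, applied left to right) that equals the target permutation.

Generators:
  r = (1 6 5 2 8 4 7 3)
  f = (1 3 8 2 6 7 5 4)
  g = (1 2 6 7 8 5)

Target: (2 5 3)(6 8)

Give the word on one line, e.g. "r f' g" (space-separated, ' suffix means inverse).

f' r' g f f

  after f': (1 4 5 7 6 2 8 3)
  after r': (1 8 7)(4 6 5)
  after g: (1 5 4 7 2 6)
  after f: (1 4 5)(2 7 6 3 8)
  after f: (2 5 3)(6 8)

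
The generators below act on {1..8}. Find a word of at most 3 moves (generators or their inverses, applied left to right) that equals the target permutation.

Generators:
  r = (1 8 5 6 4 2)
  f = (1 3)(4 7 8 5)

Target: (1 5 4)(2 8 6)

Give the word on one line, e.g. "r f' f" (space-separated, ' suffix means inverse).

  after r: (1 8 5 6 4 2)
  after r: (1 5 4)(2 8 6)

r r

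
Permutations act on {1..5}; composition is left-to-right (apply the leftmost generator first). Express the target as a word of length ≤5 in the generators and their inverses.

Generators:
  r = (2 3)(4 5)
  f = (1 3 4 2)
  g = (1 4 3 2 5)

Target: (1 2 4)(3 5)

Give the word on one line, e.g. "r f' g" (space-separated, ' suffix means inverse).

  after r: (2 3)(4 5)
  after g': (1 5)(2 4)
  after r': (1 4 3 2 5)
  after f': (1 3 4)(2 5)
  after r: (1 2 4)(3 5)

r g' r' f' r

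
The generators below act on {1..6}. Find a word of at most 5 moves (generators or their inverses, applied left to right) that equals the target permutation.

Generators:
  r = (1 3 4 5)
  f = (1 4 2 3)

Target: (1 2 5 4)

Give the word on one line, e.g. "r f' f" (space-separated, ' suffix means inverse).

f f r r r

  after f: (1 4 2 3)
  after f: (1 2)(3 4)
  after r: (1 2 3 5)
  after r: (1 2 4 5 3)
  after r: (1 2 5 4)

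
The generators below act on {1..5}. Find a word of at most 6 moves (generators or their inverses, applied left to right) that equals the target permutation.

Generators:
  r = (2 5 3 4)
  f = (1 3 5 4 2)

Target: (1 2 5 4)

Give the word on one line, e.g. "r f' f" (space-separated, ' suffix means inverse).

  after r: (2 5 3 4)
  after r: (2 3)(4 5)
  after r: (2 4 3 5)
  after f': (1 2 5 4)

r r r f'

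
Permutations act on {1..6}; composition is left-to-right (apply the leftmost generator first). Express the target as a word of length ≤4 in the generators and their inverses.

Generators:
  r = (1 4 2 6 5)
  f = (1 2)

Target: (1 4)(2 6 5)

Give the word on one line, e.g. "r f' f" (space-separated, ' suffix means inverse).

  after r: (1 4 2 6 5)
  after f: (1 4)(2 6 5)

r f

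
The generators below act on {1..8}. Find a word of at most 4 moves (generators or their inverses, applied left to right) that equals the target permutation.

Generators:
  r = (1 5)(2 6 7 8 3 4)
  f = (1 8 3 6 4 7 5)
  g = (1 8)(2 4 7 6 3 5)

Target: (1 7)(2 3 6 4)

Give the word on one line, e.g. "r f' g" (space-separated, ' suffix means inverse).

  after r: (1 5)(2 6 7 8 3 4)
  after f': (1 7)(2 3 6 4)

r f'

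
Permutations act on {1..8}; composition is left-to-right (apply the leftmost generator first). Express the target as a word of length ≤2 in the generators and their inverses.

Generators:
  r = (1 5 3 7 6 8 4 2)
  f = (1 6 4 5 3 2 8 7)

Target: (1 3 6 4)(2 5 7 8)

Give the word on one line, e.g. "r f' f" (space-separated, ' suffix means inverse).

  after r: (1 5 3 7 6 8 4 2)
  after r: (1 3 6 4)(2 5 7 8)

r r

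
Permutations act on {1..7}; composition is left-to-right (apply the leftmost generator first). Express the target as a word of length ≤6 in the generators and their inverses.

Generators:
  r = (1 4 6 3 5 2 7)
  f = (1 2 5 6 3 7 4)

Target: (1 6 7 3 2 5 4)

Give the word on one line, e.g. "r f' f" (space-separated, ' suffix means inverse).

f r' r' f'

  after f: (1 2 5 6 3 7 4)
  after r': (1 5 4 7)(2 3)
  after r': (1 3 5)(2 6 4)
  after f': (1 6 7 3 2 5 4)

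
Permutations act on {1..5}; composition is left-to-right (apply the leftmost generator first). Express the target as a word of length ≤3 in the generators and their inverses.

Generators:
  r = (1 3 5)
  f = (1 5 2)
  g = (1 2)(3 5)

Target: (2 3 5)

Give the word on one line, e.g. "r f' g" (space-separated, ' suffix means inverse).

f' g'

  after f': (1 2 5)
  after g': (2 3 5)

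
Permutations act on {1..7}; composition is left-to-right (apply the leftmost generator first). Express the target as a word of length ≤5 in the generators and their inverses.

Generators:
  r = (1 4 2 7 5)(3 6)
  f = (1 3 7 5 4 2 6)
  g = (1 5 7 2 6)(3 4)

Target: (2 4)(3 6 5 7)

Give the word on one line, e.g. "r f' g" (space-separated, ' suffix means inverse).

r g f'

  after r: (1 4 2 7 5)(3 6)
  after g: (1 3)(4 6)
  after f': (2 4)(3 6 5 7)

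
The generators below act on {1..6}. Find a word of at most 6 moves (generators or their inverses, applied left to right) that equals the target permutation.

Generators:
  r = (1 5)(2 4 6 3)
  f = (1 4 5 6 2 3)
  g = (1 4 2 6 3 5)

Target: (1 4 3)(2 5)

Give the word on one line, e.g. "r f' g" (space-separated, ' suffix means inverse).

  after r': (1 5)(2 3 6 4)
  after f': (1 4 6)(3 5)
  after g': (2 4)(5 6)
  after f: (1 4 3)(2 5)

r' f' g' f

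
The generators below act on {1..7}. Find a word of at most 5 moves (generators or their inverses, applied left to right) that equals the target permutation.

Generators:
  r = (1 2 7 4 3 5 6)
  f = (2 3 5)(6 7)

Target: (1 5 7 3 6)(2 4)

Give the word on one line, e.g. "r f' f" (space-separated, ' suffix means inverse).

f' r' r'

  after f': (2 5 3)(6 7)
  after r': (1 6 2 3)(4 7 5)
  after r': (1 5 7 3 6)(2 4)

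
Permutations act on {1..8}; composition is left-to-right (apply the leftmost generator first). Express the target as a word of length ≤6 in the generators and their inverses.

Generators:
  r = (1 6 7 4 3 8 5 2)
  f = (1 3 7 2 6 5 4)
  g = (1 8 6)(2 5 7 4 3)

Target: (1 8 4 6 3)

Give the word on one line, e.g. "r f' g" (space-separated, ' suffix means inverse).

  after r': (1 2 5 8 3 4 7 6)
  after g': (1 3 7 8 4 5)
  after g': (1 4 2 3 5 6 8 7)
  after f': (1 5 2)(3 6 8)(4 7)
  after r': (1 8 4 6 3)

r' g' g' f' r'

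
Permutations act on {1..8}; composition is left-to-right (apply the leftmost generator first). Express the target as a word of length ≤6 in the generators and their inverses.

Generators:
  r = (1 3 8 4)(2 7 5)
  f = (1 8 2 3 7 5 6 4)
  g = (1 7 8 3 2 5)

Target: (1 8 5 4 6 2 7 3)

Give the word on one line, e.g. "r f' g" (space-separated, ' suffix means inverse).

  after f': (1 4 6 5 7 3 2 8)
  after g': (1 4 6 2 7 8 5)
  after r: (2 5 3 8)(4 6 7)
  after r: (1 3 4 6 5 8 7)
  after r: (1 8 5 4 6 2 7 3)

f' g' r r r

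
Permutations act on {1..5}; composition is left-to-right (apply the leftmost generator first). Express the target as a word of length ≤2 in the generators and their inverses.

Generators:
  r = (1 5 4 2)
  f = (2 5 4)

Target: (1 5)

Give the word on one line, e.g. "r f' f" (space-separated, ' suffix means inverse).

  after f': (2 4 5)
  after r: (1 5)

f' r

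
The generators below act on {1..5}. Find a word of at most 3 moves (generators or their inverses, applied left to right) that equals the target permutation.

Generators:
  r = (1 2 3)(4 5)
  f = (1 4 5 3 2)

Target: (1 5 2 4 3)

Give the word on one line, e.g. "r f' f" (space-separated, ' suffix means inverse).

  after f: (1 4 5 3 2)
  after f: (1 5 2 4 3)

f f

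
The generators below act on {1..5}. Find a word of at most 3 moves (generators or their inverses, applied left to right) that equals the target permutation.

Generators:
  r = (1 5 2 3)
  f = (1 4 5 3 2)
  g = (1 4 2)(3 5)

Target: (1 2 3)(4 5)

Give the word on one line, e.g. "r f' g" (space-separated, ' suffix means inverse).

  after r': (1 3 2 5)
  after f: (1 2 3)(4 5)

r' f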